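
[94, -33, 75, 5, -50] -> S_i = Random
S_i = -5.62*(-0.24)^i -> [-5.62, 1.35, -0.32, 0.08, -0.02]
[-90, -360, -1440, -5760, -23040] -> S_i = -90*4^i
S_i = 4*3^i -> [4, 12, 36, 108, 324]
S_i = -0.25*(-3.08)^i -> [-0.25, 0.77, -2.37, 7.3, -22.5]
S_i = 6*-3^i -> [6, -18, 54, -162, 486]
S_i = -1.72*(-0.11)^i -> [-1.72, 0.19, -0.02, 0.0, -0.0]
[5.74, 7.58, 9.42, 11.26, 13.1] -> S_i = 5.74 + 1.84*i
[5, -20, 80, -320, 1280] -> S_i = 5*-4^i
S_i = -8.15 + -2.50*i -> [-8.15, -10.65, -13.15, -15.65, -18.15]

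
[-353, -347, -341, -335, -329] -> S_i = -353 + 6*i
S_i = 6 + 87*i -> [6, 93, 180, 267, 354]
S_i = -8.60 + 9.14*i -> [-8.6, 0.54, 9.68, 18.82, 27.96]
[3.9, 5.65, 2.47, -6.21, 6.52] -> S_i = Random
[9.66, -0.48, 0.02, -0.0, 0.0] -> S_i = 9.66*(-0.05)^i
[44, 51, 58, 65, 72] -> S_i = 44 + 7*i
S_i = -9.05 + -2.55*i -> [-9.05, -11.6, -14.15, -16.7, -19.25]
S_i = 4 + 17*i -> [4, 21, 38, 55, 72]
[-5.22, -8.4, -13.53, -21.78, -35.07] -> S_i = -5.22*1.61^i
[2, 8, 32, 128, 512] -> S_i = 2*4^i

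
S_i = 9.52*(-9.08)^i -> [9.52, -86.44, 784.89, -7126.8, 64711.33]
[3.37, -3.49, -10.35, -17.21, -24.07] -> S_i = 3.37 + -6.86*i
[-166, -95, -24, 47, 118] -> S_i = -166 + 71*i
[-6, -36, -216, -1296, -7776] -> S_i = -6*6^i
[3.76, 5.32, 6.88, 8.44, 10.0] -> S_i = 3.76 + 1.56*i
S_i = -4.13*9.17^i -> [-4.13, -37.87, -347.29, -3184.62, -29203.0]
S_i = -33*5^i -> [-33, -165, -825, -4125, -20625]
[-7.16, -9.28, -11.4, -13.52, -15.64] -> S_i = -7.16 + -2.12*i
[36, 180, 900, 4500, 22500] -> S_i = 36*5^i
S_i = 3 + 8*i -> [3, 11, 19, 27, 35]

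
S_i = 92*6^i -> [92, 552, 3312, 19872, 119232]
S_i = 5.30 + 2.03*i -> [5.3, 7.33, 9.36, 11.39, 13.42]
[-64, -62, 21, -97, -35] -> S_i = Random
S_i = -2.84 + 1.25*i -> [-2.84, -1.59, -0.34, 0.91, 2.16]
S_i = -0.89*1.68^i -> [-0.89, -1.5, -2.51, -4.22, -7.09]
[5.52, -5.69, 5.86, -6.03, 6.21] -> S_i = 5.52*(-1.03)^i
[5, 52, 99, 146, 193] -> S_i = 5 + 47*i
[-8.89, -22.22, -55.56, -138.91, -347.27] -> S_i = -8.89*2.50^i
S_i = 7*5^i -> [7, 35, 175, 875, 4375]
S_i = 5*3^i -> [5, 15, 45, 135, 405]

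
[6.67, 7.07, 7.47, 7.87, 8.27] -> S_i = 6.67 + 0.40*i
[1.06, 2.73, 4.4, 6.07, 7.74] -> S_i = 1.06 + 1.67*i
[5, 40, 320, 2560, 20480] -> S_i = 5*8^i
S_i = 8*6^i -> [8, 48, 288, 1728, 10368]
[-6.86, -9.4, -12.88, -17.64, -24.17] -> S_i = -6.86*1.37^i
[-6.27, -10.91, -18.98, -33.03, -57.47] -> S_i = -6.27*1.74^i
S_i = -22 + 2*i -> [-22, -20, -18, -16, -14]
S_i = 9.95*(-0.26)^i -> [9.95, -2.59, 0.67, -0.17, 0.05]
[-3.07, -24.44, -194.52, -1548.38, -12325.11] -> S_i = -3.07*7.96^i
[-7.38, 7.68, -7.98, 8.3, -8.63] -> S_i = -7.38*(-1.04)^i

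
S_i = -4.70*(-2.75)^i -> [-4.7, 12.92, -35.54, 97.75, -268.8]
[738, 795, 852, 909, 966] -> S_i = 738 + 57*i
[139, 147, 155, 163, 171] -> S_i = 139 + 8*i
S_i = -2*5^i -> [-2, -10, -50, -250, -1250]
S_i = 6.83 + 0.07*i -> [6.83, 6.9, 6.97, 7.04, 7.11]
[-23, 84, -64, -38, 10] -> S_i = Random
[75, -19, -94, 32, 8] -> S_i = Random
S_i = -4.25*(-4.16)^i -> [-4.25, 17.68, -73.55, 305.96, -1272.81]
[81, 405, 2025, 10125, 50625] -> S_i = 81*5^i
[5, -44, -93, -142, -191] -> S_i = 5 + -49*i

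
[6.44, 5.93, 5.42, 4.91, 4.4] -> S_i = 6.44 + -0.51*i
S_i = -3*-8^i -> [-3, 24, -192, 1536, -12288]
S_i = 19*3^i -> [19, 57, 171, 513, 1539]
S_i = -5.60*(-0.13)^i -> [-5.6, 0.73, -0.09, 0.01, -0.0]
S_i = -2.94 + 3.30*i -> [-2.94, 0.36, 3.66, 6.96, 10.26]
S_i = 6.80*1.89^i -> [6.8, 12.85, 24.29, 45.91, 86.77]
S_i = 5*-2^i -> [5, -10, 20, -40, 80]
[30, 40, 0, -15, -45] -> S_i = Random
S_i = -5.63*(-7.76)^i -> [-5.63, 43.69, -339.03, 2630.83, -20415.28]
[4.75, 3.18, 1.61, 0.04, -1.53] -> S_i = 4.75 + -1.57*i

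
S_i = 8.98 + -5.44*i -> [8.98, 3.54, -1.9, -7.34, -12.78]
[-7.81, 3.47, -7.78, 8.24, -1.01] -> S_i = Random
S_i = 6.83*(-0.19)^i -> [6.83, -1.3, 0.25, -0.05, 0.01]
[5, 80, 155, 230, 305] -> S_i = 5 + 75*i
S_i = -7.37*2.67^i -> [-7.37, -19.68, -52.54, -140.28, -374.55]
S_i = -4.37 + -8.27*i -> [-4.37, -12.64, -20.91, -29.18, -37.45]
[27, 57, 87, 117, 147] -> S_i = 27 + 30*i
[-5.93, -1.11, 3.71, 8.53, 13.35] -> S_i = -5.93 + 4.82*i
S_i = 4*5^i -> [4, 20, 100, 500, 2500]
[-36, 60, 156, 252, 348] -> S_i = -36 + 96*i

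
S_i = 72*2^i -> [72, 144, 288, 576, 1152]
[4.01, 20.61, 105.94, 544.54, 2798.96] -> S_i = 4.01*5.14^i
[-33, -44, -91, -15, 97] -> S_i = Random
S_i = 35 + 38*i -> [35, 73, 111, 149, 187]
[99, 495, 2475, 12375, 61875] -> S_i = 99*5^i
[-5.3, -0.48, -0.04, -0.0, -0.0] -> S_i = -5.30*0.09^i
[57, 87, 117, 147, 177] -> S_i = 57 + 30*i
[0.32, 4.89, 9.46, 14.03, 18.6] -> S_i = 0.32 + 4.57*i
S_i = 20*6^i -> [20, 120, 720, 4320, 25920]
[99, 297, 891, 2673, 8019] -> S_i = 99*3^i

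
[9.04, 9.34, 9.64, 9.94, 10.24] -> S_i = 9.04 + 0.30*i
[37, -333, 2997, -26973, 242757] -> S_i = 37*-9^i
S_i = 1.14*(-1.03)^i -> [1.14, -1.17, 1.21, -1.25, 1.28]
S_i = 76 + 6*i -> [76, 82, 88, 94, 100]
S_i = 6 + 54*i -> [6, 60, 114, 168, 222]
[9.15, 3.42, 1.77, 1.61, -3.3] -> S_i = Random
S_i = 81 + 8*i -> [81, 89, 97, 105, 113]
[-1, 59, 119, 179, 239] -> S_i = -1 + 60*i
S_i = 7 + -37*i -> [7, -30, -67, -104, -141]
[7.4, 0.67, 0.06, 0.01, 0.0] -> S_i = 7.40*0.09^i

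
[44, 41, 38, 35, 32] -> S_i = 44 + -3*i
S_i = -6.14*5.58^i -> [-6.14, -34.26, -191.18, -1066.77, -5952.58]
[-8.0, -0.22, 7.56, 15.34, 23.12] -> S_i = -8.00 + 7.78*i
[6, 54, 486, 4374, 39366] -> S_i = 6*9^i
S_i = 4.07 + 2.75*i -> [4.07, 6.82, 9.57, 12.32, 15.07]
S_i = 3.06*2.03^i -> [3.06, 6.21, 12.61, 25.6, 51.96]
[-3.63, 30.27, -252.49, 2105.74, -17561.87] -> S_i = -3.63*(-8.34)^i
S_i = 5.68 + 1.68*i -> [5.68, 7.36, 9.04, 10.72, 12.4]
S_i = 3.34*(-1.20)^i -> [3.34, -4.01, 4.81, -5.77, 6.93]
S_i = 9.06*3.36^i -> [9.06, 30.44, 102.28, 343.67, 1154.74]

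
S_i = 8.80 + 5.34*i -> [8.8, 14.14, 19.48, 24.82, 30.16]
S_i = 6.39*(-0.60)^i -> [6.39, -3.83, 2.3, -1.38, 0.83]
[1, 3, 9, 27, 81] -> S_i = 1*3^i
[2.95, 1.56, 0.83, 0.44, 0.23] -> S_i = 2.95*0.53^i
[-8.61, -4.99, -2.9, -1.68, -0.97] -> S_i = -8.61*0.58^i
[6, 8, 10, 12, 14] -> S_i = 6 + 2*i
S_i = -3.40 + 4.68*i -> [-3.4, 1.28, 5.96, 10.64, 15.32]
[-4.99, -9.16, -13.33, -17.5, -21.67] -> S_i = -4.99 + -4.17*i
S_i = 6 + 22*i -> [6, 28, 50, 72, 94]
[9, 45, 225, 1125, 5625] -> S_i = 9*5^i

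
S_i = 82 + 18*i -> [82, 100, 118, 136, 154]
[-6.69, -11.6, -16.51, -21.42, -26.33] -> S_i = -6.69 + -4.91*i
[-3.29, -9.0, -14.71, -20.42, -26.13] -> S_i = -3.29 + -5.71*i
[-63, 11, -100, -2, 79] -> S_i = Random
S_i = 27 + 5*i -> [27, 32, 37, 42, 47]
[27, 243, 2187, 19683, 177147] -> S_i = 27*9^i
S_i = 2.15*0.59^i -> [2.15, 1.27, 0.75, 0.44, 0.26]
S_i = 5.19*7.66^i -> [5.19, 39.76, 304.53, 2332.67, 17868.27]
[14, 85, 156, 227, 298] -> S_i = 14 + 71*i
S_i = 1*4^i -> [1, 4, 16, 64, 256]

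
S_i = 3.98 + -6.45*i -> [3.98, -2.47, -8.92, -15.37, -21.82]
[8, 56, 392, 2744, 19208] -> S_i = 8*7^i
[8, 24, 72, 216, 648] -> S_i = 8*3^i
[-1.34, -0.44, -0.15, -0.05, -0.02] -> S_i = -1.34*0.33^i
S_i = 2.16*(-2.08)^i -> [2.16, -4.49, 9.35, -19.44, 40.43]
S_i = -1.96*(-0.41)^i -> [-1.96, 0.8, -0.33, 0.14, -0.06]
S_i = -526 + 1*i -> [-526, -525, -524, -523, -522]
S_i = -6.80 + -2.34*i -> [-6.8, -9.14, -11.48, -13.82, -16.16]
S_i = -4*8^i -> [-4, -32, -256, -2048, -16384]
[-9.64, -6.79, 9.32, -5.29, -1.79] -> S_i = Random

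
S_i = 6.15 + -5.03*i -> [6.15, 1.12, -3.91, -8.94, -13.97]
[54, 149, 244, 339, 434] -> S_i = 54 + 95*i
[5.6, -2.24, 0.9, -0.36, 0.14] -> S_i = 5.60*(-0.40)^i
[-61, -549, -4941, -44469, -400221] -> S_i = -61*9^i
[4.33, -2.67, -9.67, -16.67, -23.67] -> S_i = 4.33 + -7.00*i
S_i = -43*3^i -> [-43, -129, -387, -1161, -3483]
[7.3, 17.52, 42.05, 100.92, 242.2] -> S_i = 7.30*2.40^i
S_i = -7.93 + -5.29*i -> [-7.93, -13.22, -18.51, -23.8, -29.09]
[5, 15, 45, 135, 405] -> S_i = 5*3^i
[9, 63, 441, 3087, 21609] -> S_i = 9*7^i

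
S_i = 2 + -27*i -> [2, -25, -52, -79, -106]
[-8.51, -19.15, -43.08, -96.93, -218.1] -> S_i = -8.51*2.25^i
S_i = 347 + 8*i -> [347, 355, 363, 371, 379]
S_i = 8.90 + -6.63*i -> [8.9, 2.27, -4.36, -10.99, -17.62]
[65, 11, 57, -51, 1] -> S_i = Random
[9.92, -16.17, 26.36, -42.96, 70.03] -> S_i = 9.92*(-1.63)^i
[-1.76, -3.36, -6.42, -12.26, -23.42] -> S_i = -1.76*1.91^i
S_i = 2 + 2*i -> [2, 4, 6, 8, 10]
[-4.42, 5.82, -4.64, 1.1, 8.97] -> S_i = Random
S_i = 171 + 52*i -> [171, 223, 275, 327, 379]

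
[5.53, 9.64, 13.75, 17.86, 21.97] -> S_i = 5.53 + 4.11*i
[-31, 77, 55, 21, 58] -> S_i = Random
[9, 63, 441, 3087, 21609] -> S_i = 9*7^i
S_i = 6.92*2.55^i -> [6.92, 17.65, 45.0, 114.74, 292.59]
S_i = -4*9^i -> [-4, -36, -324, -2916, -26244]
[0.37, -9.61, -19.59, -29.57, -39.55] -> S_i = 0.37 + -9.98*i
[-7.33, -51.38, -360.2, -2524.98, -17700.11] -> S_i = -7.33*7.01^i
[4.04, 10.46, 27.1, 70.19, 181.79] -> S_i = 4.04*2.59^i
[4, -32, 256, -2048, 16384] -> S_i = 4*-8^i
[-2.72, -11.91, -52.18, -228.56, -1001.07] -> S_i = -2.72*4.38^i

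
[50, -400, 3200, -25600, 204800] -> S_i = 50*-8^i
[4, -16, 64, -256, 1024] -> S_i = 4*-4^i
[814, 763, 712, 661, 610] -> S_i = 814 + -51*i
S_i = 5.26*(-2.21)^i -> [5.26, -11.62, 25.69, -56.78, 125.47]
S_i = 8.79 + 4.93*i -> [8.79, 13.72, 18.65, 23.58, 28.51]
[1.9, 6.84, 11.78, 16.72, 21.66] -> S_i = 1.90 + 4.94*i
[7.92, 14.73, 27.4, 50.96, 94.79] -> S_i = 7.92*1.86^i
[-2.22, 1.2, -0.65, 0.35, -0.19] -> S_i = -2.22*(-0.54)^i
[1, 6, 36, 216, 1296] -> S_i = 1*6^i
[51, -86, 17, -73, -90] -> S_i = Random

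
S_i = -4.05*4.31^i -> [-4.05, -17.46, -75.23, -324.26, -1397.54]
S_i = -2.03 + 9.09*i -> [-2.03, 7.06, 16.15, 25.24, 34.33]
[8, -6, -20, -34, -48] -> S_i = 8 + -14*i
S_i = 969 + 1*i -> [969, 970, 971, 972, 973]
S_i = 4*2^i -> [4, 8, 16, 32, 64]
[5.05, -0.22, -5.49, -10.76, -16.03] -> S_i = 5.05 + -5.27*i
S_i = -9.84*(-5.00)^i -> [-9.84, 49.2, -246.0, 1230.0, -6150.0]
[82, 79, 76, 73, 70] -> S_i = 82 + -3*i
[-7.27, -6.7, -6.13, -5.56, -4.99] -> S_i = -7.27 + 0.57*i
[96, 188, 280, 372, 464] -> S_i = 96 + 92*i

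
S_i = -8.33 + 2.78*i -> [-8.33, -5.55, -2.77, 0.01, 2.79]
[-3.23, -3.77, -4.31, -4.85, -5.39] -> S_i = -3.23 + -0.54*i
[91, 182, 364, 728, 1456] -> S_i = 91*2^i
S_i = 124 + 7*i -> [124, 131, 138, 145, 152]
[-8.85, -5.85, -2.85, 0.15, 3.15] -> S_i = -8.85 + 3.00*i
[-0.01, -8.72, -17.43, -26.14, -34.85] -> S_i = -0.01 + -8.71*i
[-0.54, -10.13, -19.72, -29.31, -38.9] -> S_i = -0.54 + -9.59*i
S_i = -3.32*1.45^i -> [-3.32, -4.81, -6.98, -10.12, -14.68]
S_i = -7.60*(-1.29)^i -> [-7.6, 9.8, -12.65, 16.31, -21.05]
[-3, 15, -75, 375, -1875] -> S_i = -3*-5^i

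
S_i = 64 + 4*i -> [64, 68, 72, 76, 80]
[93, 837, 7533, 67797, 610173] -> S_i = 93*9^i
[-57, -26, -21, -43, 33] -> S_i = Random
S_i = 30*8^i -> [30, 240, 1920, 15360, 122880]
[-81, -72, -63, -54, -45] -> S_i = -81 + 9*i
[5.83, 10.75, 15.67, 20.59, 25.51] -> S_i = 5.83 + 4.92*i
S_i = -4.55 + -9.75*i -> [-4.55, -14.3, -24.05, -33.8, -43.55]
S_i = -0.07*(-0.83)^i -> [-0.07, 0.06, -0.05, 0.04, -0.03]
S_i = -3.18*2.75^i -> [-3.18, -8.75, -24.05, -66.13, -181.87]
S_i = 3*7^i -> [3, 21, 147, 1029, 7203]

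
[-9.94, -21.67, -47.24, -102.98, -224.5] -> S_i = -9.94*2.18^i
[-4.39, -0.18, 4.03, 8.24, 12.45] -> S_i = -4.39 + 4.21*i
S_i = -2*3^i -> [-2, -6, -18, -54, -162]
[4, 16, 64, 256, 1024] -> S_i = 4*4^i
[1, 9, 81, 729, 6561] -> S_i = 1*9^i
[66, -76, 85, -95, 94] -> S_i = Random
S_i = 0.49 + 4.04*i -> [0.49, 4.53, 8.57, 12.61, 16.65]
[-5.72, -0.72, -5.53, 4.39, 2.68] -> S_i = Random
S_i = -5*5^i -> [-5, -25, -125, -625, -3125]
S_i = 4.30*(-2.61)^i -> [4.3, -11.22, 29.29, -76.45, 199.54]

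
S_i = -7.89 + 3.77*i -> [-7.89, -4.12, -0.35, 3.42, 7.19]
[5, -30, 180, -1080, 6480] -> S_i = 5*-6^i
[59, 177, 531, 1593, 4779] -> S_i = 59*3^i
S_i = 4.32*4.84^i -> [4.32, 20.91, 101.2, 489.8, 2370.64]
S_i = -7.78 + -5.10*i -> [-7.78, -12.88, -17.98, -23.08, -28.18]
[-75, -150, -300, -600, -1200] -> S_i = -75*2^i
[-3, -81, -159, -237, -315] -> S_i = -3 + -78*i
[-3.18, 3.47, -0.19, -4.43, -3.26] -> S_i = Random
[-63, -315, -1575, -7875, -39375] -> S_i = -63*5^i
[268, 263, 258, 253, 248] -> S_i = 268 + -5*i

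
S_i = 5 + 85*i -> [5, 90, 175, 260, 345]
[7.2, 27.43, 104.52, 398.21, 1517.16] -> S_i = 7.20*3.81^i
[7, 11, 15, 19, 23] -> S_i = 7 + 4*i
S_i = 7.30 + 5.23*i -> [7.3, 12.53, 17.76, 22.99, 28.22]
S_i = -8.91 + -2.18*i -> [-8.91, -11.09, -13.27, -15.45, -17.63]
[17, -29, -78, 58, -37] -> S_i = Random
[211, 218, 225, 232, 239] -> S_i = 211 + 7*i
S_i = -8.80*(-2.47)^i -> [-8.8, 21.74, -53.69, 132.61, -327.54]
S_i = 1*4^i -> [1, 4, 16, 64, 256]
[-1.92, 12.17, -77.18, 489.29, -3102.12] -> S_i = -1.92*(-6.34)^i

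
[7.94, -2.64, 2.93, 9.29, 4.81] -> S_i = Random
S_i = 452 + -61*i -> [452, 391, 330, 269, 208]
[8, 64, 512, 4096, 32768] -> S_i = 8*8^i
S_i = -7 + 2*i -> [-7, -5, -3, -1, 1]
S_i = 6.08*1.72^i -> [6.08, 10.46, 17.99, 30.94, 53.21]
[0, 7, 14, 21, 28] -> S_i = 0 + 7*i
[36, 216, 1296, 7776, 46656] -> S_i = 36*6^i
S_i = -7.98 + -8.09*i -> [-7.98, -16.07, -24.16, -32.25, -40.34]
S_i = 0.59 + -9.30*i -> [0.59, -8.71, -18.01, -27.31, -36.61]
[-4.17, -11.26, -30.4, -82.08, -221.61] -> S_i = -4.17*2.70^i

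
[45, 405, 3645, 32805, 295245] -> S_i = 45*9^i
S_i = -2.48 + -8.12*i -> [-2.48, -10.6, -18.72, -26.84, -34.96]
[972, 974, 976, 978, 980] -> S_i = 972 + 2*i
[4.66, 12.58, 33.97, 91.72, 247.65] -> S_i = 4.66*2.70^i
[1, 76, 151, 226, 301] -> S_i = 1 + 75*i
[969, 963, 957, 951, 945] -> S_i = 969 + -6*i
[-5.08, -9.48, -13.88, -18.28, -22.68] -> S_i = -5.08 + -4.40*i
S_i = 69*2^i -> [69, 138, 276, 552, 1104]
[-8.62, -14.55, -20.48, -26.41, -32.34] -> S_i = -8.62 + -5.93*i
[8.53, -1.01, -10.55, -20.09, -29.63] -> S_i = 8.53 + -9.54*i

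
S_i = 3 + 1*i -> [3, 4, 5, 6, 7]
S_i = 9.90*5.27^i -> [9.9, 52.17, 274.95, 1449.0, 7636.21]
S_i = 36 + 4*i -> [36, 40, 44, 48, 52]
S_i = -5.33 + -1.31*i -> [-5.33, -6.64, -7.95, -9.26, -10.57]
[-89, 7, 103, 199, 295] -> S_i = -89 + 96*i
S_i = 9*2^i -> [9, 18, 36, 72, 144]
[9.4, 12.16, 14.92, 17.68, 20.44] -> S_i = 9.40 + 2.76*i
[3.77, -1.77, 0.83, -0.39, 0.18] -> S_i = 3.77*(-0.47)^i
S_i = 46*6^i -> [46, 276, 1656, 9936, 59616]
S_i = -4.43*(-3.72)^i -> [-4.43, 16.48, -61.3, 228.05, -848.35]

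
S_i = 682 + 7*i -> [682, 689, 696, 703, 710]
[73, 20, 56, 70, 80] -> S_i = Random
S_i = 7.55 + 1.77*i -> [7.55, 9.32, 11.09, 12.86, 14.63]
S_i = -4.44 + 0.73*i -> [-4.44, -3.71, -2.98, -2.25, -1.52]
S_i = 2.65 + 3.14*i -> [2.65, 5.79, 8.93, 12.07, 15.21]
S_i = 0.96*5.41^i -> [0.96, 5.19, 28.1, 152.01, 822.36]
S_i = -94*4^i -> [-94, -376, -1504, -6016, -24064]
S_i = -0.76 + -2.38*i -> [-0.76, -3.14, -5.52, -7.9, -10.28]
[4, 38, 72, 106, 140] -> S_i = 4 + 34*i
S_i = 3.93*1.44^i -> [3.93, 5.66, 8.15, 11.73, 16.9]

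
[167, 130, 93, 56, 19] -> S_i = 167 + -37*i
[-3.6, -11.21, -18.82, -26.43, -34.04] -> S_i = -3.60 + -7.61*i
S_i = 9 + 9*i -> [9, 18, 27, 36, 45]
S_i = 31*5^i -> [31, 155, 775, 3875, 19375]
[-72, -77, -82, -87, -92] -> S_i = -72 + -5*i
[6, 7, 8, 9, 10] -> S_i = 6 + 1*i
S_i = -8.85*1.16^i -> [-8.85, -10.27, -11.91, -13.81, -16.02]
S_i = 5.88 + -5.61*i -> [5.88, 0.27, -5.34, -10.95, -16.56]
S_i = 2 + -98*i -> [2, -96, -194, -292, -390]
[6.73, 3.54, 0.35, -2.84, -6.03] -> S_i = 6.73 + -3.19*i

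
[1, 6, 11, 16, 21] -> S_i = 1 + 5*i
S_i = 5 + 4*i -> [5, 9, 13, 17, 21]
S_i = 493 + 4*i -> [493, 497, 501, 505, 509]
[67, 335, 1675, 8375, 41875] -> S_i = 67*5^i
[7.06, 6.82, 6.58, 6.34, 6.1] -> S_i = 7.06 + -0.24*i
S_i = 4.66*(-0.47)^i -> [4.66, -2.19, 1.03, -0.48, 0.23]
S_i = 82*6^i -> [82, 492, 2952, 17712, 106272]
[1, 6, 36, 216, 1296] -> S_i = 1*6^i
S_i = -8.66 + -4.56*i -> [-8.66, -13.22, -17.78, -22.34, -26.9]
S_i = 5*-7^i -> [5, -35, 245, -1715, 12005]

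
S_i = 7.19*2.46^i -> [7.19, 17.69, 43.51, 107.04, 263.31]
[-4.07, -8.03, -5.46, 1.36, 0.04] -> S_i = Random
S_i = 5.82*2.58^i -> [5.82, 15.02, 38.74, 99.95, 257.87]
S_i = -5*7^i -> [-5, -35, -245, -1715, -12005]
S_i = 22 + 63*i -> [22, 85, 148, 211, 274]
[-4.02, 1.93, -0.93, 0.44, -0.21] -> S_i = -4.02*(-0.48)^i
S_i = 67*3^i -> [67, 201, 603, 1809, 5427]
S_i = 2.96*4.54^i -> [2.96, 13.44, 61.01, 276.99, 1257.52]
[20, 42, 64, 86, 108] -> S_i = 20 + 22*i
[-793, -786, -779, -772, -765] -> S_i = -793 + 7*i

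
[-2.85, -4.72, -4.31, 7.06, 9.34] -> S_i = Random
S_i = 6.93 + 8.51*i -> [6.93, 15.44, 23.95, 32.46, 40.97]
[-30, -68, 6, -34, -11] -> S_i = Random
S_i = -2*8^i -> [-2, -16, -128, -1024, -8192]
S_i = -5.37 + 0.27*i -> [-5.37, -5.1, -4.83, -4.56, -4.29]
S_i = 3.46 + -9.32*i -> [3.46, -5.86, -15.18, -24.5, -33.82]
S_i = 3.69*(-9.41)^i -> [3.69, -34.72, 326.74, -3074.65, 28932.43]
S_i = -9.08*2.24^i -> [-9.08, -20.34, -45.56, -102.05, -228.6]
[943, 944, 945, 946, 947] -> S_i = 943 + 1*i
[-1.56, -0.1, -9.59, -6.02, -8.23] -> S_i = Random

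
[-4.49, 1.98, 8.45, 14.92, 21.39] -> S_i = -4.49 + 6.47*i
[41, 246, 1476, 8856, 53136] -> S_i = 41*6^i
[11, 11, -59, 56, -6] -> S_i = Random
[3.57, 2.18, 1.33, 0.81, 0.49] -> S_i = 3.57*0.61^i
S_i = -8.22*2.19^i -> [-8.22, -18.0, -39.42, -86.34, -189.08]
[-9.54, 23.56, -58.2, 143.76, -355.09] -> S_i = -9.54*(-2.47)^i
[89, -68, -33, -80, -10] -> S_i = Random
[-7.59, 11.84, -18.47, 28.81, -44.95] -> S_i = -7.59*(-1.56)^i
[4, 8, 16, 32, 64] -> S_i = 4*2^i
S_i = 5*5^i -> [5, 25, 125, 625, 3125]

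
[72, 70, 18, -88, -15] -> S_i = Random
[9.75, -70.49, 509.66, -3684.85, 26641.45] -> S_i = 9.75*(-7.23)^i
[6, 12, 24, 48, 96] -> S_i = 6*2^i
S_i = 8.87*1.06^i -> [8.87, 9.4, 9.97, 10.56, 11.2]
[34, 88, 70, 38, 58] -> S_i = Random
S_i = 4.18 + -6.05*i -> [4.18, -1.87, -7.92, -13.97, -20.02]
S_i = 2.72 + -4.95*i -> [2.72, -2.23, -7.18, -12.13, -17.08]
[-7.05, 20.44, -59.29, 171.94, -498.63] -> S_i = -7.05*(-2.90)^i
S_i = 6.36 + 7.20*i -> [6.36, 13.56, 20.76, 27.96, 35.16]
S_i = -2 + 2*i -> [-2, 0, 2, 4, 6]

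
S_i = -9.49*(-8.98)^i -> [-9.49, 85.22, -765.28, 6872.19, -61712.28]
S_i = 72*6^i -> [72, 432, 2592, 15552, 93312]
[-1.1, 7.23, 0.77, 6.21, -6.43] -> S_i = Random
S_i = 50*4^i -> [50, 200, 800, 3200, 12800]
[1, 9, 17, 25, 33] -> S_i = 1 + 8*i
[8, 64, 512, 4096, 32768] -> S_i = 8*8^i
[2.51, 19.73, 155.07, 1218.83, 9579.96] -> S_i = 2.51*7.86^i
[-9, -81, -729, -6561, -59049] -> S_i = -9*9^i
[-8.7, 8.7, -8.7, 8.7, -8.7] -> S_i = -8.70*(-1.00)^i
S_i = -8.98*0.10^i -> [-8.98, -0.9, -0.09, -0.01, -0.0]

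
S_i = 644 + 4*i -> [644, 648, 652, 656, 660]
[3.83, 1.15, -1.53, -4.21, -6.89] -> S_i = 3.83 + -2.68*i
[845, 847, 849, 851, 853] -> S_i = 845 + 2*i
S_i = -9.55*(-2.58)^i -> [-9.55, 24.64, -63.57, 164.01, -423.14]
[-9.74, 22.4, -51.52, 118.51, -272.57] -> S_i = -9.74*(-2.30)^i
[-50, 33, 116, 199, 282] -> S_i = -50 + 83*i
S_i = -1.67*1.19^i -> [-1.67, -1.99, -2.36, -2.81, -3.35]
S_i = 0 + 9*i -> [0, 9, 18, 27, 36]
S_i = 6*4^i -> [6, 24, 96, 384, 1536]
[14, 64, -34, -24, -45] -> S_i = Random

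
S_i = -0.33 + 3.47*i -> [-0.33, 3.14, 6.61, 10.08, 13.55]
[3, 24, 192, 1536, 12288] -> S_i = 3*8^i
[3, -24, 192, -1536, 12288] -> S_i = 3*-8^i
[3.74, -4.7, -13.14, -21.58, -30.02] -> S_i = 3.74 + -8.44*i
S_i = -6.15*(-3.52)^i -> [-6.15, 21.65, -76.2, 268.23, -944.16]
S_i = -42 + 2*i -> [-42, -40, -38, -36, -34]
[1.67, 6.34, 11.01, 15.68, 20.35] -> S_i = 1.67 + 4.67*i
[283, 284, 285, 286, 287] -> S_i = 283 + 1*i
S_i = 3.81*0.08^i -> [3.81, 0.3, 0.02, 0.0, 0.0]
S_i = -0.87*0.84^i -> [-0.87, -0.73, -0.61, -0.52, -0.43]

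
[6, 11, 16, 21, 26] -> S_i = 6 + 5*i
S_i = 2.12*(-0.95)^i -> [2.12, -2.01, 1.91, -1.82, 1.73]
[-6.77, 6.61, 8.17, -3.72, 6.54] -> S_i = Random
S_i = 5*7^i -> [5, 35, 245, 1715, 12005]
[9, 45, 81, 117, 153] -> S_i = 9 + 36*i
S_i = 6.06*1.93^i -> [6.06, 11.7, 22.57, 43.57, 84.08]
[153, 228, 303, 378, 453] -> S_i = 153 + 75*i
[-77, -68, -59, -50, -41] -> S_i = -77 + 9*i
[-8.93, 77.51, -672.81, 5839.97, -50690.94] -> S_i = -8.93*(-8.68)^i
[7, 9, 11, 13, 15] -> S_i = 7 + 2*i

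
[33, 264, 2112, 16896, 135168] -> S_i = 33*8^i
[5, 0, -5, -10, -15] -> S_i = 5 + -5*i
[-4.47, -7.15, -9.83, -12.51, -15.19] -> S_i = -4.47 + -2.68*i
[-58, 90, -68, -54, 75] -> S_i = Random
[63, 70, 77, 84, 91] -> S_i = 63 + 7*i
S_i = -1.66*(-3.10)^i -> [-1.66, 5.15, -15.95, 49.45, -153.3]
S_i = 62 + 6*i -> [62, 68, 74, 80, 86]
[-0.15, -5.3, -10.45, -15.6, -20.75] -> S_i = -0.15 + -5.15*i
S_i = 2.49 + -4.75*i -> [2.49, -2.26, -7.01, -11.76, -16.51]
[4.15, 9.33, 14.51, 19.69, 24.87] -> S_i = 4.15 + 5.18*i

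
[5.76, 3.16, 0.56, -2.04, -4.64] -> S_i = 5.76 + -2.60*i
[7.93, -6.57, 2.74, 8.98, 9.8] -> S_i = Random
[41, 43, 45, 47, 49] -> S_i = 41 + 2*i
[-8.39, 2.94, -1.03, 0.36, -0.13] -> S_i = -8.39*(-0.35)^i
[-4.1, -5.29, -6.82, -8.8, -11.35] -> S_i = -4.10*1.29^i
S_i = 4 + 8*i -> [4, 12, 20, 28, 36]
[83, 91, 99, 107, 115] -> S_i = 83 + 8*i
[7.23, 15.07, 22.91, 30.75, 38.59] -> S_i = 7.23 + 7.84*i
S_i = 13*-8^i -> [13, -104, 832, -6656, 53248]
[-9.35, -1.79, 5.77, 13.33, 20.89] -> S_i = -9.35 + 7.56*i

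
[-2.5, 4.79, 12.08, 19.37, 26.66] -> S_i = -2.50 + 7.29*i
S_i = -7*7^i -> [-7, -49, -343, -2401, -16807]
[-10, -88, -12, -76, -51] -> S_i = Random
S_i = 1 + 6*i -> [1, 7, 13, 19, 25]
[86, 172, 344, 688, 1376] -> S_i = 86*2^i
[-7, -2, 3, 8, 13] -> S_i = -7 + 5*i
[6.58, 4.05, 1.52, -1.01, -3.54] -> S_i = 6.58 + -2.53*i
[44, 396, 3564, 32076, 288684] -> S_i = 44*9^i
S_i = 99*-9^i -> [99, -891, 8019, -72171, 649539]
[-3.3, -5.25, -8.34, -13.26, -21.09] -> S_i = -3.30*1.59^i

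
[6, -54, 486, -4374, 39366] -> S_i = 6*-9^i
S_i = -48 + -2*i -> [-48, -50, -52, -54, -56]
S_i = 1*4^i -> [1, 4, 16, 64, 256]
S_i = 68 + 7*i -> [68, 75, 82, 89, 96]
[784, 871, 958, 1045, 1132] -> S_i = 784 + 87*i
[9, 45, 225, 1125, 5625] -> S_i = 9*5^i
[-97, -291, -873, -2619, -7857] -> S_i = -97*3^i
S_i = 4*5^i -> [4, 20, 100, 500, 2500]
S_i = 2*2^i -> [2, 4, 8, 16, 32]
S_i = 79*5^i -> [79, 395, 1975, 9875, 49375]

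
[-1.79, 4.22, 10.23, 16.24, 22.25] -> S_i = -1.79 + 6.01*i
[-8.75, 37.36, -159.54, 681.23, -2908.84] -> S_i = -8.75*(-4.27)^i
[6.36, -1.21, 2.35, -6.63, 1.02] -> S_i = Random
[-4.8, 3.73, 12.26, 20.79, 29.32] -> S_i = -4.80 + 8.53*i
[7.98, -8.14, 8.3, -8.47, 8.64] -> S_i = 7.98*(-1.02)^i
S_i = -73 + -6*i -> [-73, -79, -85, -91, -97]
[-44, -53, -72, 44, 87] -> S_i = Random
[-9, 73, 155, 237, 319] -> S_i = -9 + 82*i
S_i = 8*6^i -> [8, 48, 288, 1728, 10368]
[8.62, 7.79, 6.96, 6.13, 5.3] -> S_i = 8.62 + -0.83*i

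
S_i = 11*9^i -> [11, 99, 891, 8019, 72171]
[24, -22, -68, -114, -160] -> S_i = 24 + -46*i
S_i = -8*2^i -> [-8, -16, -32, -64, -128]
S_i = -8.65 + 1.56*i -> [-8.65, -7.09, -5.53, -3.97, -2.41]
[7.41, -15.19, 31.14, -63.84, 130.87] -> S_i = 7.41*(-2.05)^i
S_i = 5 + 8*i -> [5, 13, 21, 29, 37]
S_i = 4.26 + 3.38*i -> [4.26, 7.64, 11.02, 14.4, 17.78]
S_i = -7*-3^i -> [-7, 21, -63, 189, -567]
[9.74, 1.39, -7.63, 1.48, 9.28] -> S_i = Random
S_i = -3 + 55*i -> [-3, 52, 107, 162, 217]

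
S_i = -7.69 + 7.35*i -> [-7.69, -0.34, 7.01, 14.36, 21.71]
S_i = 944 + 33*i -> [944, 977, 1010, 1043, 1076]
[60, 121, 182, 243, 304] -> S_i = 60 + 61*i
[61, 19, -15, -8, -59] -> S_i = Random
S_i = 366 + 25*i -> [366, 391, 416, 441, 466]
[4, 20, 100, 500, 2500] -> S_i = 4*5^i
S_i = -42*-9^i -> [-42, 378, -3402, 30618, -275562]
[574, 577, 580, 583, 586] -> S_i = 574 + 3*i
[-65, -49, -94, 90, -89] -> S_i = Random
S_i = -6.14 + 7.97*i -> [-6.14, 1.83, 9.8, 17.77, 25.74]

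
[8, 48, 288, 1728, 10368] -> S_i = 8*6^i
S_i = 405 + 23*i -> [405, 428, 451, 474, 497]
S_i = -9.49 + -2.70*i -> [-9.49, -12.19, -14.89, -17.59, -20.29]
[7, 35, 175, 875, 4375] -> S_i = 7*5^i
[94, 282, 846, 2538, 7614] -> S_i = 94*3^i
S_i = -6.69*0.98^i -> [-6.69, -6.56, -6.43, -6.3, -6.17]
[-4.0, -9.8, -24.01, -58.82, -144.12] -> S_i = -4.00*2.45^i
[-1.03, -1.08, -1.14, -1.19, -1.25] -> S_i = -1.03*1.05^i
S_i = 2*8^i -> [2, 16, 128, 1024, 8192]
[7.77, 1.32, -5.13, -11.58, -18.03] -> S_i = 7.77 + -6.45*i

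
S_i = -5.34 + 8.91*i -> [-5.34, 3.57, 12.48, 21.39, 30.3]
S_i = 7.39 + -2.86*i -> [7.39, 4.53, 1.67, -1.19, -4.05]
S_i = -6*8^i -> [-6, -48, -384, -3072, -24576]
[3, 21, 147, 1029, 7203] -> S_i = 3*7^i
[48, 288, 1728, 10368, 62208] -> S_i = 48*6^i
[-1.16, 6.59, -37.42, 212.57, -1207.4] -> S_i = -1.16*(-5.68)^i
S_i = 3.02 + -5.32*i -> [3.02, -2.3, -7.62, -12.94, -18.26]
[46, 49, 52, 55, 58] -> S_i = 46 + 3*i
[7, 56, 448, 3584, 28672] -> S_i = 7*8^i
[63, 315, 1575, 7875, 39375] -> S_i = 63*5^i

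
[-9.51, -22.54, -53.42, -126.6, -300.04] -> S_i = -9.51*2.37^i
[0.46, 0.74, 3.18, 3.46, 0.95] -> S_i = Random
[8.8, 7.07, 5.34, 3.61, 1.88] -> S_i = 8.80 + -1.73*i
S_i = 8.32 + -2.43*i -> [8.32, 5.89, 3.46, 1.03, -1.4]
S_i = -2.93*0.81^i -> [-2.93, -2.37, -1.92, -1.56, -1.26]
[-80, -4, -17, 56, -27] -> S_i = Random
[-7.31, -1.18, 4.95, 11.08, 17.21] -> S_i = -7.31 + 6.13*i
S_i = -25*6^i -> [-25, -150, -900, -5400, -32400]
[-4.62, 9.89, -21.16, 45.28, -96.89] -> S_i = -4.62*(-2.14)^i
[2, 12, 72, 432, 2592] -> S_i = 2*6^i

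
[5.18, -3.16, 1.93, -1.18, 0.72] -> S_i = 5.18*(-0.61)^i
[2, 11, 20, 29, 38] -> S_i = 2 + 9*i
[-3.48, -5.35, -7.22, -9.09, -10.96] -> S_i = -3.48 + -1.87*i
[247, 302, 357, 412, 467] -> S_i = 247 + 55*i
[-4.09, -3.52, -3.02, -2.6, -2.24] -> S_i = -4.09*0.86^i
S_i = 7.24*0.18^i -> [7.24, 1.3, 0.23, 0.04, 0.01]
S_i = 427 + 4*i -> [427, 431, 435, 439, 443]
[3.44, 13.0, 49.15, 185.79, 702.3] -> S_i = 3.44*3.78^i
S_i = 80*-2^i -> [80, -160, 320, -640, 1280]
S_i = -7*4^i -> [-7, -28, -112, -448, -1792]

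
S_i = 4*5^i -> [4, 20, 100, 500, 2500]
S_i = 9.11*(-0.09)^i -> [9.11, -0.82, 0.07, -0.01, 0.0]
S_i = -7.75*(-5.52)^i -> [-7.75, 42.78, -236.15, 1303.52, -7195.45]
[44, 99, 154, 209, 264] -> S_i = 44 + 55*i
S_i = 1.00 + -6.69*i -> [1.0, -5.69, -12.38, -19.07, -25.76]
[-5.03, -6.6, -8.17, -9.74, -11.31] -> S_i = -5.03 + -1.57*i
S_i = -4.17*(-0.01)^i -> [-4.17, 0.04, -0.0, 0.0, -0.0]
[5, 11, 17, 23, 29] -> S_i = 5 + 6*i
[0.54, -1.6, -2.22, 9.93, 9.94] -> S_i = Random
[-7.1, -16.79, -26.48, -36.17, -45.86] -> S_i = -7.10 + -9.69*i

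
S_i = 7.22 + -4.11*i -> [7.22, 3.11, -1.0, -5.11, -9.22]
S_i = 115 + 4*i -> [115, 119, 123, 127, 131]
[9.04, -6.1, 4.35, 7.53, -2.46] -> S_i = Random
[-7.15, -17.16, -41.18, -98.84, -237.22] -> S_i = -7.15*2.40^i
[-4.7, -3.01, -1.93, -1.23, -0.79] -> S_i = -4.70*0.64^i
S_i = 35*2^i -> [35, 70, 140, 280, 560]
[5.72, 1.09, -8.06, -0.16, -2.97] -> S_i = Random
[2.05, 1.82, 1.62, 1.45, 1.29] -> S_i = 2.05*0.89^i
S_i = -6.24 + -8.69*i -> [-6.24, -14.93, -23.62, -32.31, -41.0]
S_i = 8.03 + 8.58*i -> [8.03, 16.61, 25.19, 33.77, 42.35]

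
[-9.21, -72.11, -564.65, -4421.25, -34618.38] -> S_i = -9.21*7.83^i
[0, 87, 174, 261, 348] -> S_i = 0 + 87*i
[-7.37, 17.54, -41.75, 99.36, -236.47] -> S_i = -7.37*(-2.38)^i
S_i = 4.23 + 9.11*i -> [4.23, 13.34, 22.45, 31.56, 40.67]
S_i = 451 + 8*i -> [451, 459, 467, 475, 483]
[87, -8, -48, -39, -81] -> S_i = Random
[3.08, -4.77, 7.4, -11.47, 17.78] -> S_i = 3.08*(-1.55)^i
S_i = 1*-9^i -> [1, -9, 81, -729, 6561]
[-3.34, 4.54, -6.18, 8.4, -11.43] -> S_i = -3.34*(-1.36)^i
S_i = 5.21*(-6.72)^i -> [5.21, -35.01, 235.28, -1581.05, 10624.65]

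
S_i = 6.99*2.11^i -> [6.99, 14.75, 31.12, 65.66, 138.55]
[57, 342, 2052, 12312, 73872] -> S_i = 57*6^i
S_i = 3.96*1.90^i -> [3.96, 7.52, 14.3, 27.16, 51.61]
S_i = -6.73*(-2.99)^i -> [-6.73, 20.12, -60.17, 179.9, -537.9]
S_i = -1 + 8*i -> [-1, 7, 15, 23, 31]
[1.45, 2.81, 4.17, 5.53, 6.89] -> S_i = 1.45 + 1.36*i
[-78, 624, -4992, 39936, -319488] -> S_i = -78*-8^i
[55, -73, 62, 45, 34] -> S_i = Random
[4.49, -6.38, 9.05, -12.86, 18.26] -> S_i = 4.49*(-1.42)^i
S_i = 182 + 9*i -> [182, 191, 200, 209, 218]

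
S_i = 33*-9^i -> [33, -297, 2673, -24057, 216513]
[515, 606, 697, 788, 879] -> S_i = 515 + 91*i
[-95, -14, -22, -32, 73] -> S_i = Random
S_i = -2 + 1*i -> [-2, -1, 0, 1, 2]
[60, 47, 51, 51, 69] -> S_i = Random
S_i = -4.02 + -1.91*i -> [-4.02, -5.93, -7.84, -9.75, -11.66]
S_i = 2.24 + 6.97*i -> [2.24, 9.21, 16.18, 23.15, 30.12]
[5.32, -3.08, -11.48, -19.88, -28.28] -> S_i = 5.32 + -8.40*i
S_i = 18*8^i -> [18, 144, 1152, 9216, 73728]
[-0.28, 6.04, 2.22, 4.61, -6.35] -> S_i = Random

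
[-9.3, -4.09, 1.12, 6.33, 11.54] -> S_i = -9.30 + 5.21*i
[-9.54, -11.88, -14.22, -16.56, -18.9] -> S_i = -9.54 + -2.34*i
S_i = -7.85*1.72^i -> [-7.85, -13.5, -23.22, -39.94, -68.7]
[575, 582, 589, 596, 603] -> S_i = 575 + 7*i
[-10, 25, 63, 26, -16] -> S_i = Random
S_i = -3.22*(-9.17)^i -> [-3.22, 29.53, -270.77, 2482.93, -22768.44]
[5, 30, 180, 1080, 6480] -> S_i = 5*6^i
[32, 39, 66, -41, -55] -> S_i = Random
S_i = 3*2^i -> [3, 6, 12, 24, 48]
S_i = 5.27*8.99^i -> [5.27, 47.38, 425.92, 3829.04, 34423.05]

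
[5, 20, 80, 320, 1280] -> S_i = 5*4^i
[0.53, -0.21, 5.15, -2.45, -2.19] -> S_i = Random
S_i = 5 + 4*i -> [5, 9, 13, 17, 21]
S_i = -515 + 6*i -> [-515, -509, -503, -497, -491]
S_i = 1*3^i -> [1, 3, 9, 27, 81]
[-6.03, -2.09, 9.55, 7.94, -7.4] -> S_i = Random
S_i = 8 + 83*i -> [8, 91, 174, 257, 340]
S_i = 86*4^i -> [86, 344, 1376, 5504, 22016]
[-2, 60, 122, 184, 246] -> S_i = -2 + 62*i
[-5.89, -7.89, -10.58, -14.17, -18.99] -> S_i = -5.89*1.34^i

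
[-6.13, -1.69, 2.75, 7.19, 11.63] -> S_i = -6.13 + 4.44*i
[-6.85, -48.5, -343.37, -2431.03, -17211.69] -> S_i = -6.85*7.08^i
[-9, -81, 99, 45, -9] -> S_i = Random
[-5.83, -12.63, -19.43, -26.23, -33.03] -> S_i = -5.83 + -6.80*i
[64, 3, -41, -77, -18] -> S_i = Random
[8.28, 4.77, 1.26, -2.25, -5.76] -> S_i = 8.28 + -3.51*i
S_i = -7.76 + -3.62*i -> [-7.76, -11.38, -15.0, -18.62, -22.24]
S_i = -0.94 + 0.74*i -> [-0.94, -0.2, 0.54, 1.28, 2.02]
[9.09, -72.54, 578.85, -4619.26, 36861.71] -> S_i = 9.09*(-7.98)^i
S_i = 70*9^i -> [70, 630, 5670, 51030, 459270]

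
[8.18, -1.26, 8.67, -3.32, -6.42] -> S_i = Random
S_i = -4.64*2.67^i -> [-4.64, -12.39, -33.08, -88.32, -235.81]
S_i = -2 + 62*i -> [-2, 60, 122, 184, 246]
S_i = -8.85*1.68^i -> [-8.85, -14.87, -24.98, -41.96, -70.5]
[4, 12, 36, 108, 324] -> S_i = 4*3^i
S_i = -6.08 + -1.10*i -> [-6.08, -7.18, -8.28, -9.38, -10.48]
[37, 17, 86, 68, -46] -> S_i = Random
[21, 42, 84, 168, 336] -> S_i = 21*2^i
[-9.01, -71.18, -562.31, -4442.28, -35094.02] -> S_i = -9.01*7.90^i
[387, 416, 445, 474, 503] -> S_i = 387 + 29*i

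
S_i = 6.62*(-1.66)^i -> [6.62, -10.99, 18.24, -30.28, 50.27]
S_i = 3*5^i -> [3, 15, 75, 375, 1875]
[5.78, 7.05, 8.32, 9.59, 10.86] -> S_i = 5.78 + 1.27*i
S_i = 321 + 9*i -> [321, 330, 339, 348, 357]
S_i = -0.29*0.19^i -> [-0.29, -0.06, -0.01, -0.0, -0.0]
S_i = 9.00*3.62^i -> [9.0, 32.58, 117.94, 426.94, 1545.53]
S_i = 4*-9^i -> [4, -36, 324, -2916, 26244]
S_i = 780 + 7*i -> [780, 787, 794, 801, 808]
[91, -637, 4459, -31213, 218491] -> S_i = 91*-7^i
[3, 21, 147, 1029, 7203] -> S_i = 3*7^i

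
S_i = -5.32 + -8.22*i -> [-5.32, -13.54, -21.76, -29.98, -38.2]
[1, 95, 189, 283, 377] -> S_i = 1 + 94*i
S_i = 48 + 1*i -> [48, 49, 50, 51, 52]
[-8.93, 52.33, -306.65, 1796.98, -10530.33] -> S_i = -8.93*(-5.86)^i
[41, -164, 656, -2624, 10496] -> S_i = 41*-4^i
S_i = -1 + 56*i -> [-1, 55, 111, 167, 223]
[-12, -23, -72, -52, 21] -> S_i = Random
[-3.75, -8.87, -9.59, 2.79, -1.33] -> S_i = Random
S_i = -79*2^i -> [-79, -158, -316, -632, -1264]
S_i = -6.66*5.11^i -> [-6.66, -34.03, -173.91, -888.66, -4541.07]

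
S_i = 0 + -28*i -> [0, -28, -56, -84, -112]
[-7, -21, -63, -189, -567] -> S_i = -7*3^i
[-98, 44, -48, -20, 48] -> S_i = Random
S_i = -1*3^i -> [-1, -3, -9, -27, -81]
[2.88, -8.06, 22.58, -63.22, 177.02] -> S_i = 2.88*(-2.80)^i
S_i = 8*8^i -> [8, 64, 512, 4096, 32768]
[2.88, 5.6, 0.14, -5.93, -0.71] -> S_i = Random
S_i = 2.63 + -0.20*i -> [2.63, 2.43, 2.23, 2.03, 1.83]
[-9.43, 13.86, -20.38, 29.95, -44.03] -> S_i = -9.43*(-1.47)^i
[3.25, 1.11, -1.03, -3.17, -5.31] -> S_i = 3.25 + -2.14*i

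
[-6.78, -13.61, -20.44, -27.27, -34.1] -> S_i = -6.78 + -6.83*i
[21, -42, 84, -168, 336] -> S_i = 21*-2^i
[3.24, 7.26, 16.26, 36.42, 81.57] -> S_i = 3.24*2.24^i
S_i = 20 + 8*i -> [20, 28, 36, 44, 52]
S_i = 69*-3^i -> [69, -207, 621, -1863, 5589]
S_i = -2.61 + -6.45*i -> [-2.61, -9.06, -15.51, -21.96, -28.41]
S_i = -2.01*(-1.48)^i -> [-2.01, 2.97, -4.4, 6.52, -9.64]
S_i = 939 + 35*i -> [939, 974, 1009, 1044, 1079]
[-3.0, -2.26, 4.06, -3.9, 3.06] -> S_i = Random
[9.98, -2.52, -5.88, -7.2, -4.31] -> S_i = Random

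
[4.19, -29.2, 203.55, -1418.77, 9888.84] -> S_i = 4.19*(-6.97)^i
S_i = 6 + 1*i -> [6, 7, 8, 9, 10]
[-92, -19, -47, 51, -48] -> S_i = Random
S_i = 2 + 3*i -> [2, 5, 8, 11, 14]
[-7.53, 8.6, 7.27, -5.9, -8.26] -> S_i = Random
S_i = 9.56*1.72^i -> [9.56, 16.44, 28.28, 48.65, 83.67]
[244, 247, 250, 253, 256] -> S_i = 244 + 3*i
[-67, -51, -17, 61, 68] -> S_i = Random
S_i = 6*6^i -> [6, 36, 216, 1296, 7776]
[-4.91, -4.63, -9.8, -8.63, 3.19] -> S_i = Random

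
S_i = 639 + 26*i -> [639, 665, 691, 717, 743]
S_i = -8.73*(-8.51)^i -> [-8.73, 74.29, -632.23, 5380.26, -45785.98]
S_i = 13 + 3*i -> [13, 16, 19, 22, 25]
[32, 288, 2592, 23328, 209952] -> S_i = 32*9^i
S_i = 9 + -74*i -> [9, -65, -139, -213, -287]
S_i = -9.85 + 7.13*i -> [-9.85, -2.72, 4.41, 11.54, 18.67]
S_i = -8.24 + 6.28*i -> [-8.24, -1.96, 4.32, 10.6, 16.88]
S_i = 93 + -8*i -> [93, 85, 77, 69, 61]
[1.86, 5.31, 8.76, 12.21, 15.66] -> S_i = 1.86 + 3.45*i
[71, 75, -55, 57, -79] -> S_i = Random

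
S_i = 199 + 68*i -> [199, 267, 335, 403, 471]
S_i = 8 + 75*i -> [8, 83, 158, 233, 308]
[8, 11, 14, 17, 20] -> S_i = 8 + 3*i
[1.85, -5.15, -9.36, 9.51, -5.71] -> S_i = Random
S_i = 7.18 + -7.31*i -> [7.18, -0.13, -7.44, -14.75, -22.06]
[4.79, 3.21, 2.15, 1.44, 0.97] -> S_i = 4.79*0.67^i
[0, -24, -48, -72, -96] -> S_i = 0 + -24*i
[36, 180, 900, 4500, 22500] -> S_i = 36*5^i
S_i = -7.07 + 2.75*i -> [-7.07, -4.32, -1.57, 1.18, 3.93]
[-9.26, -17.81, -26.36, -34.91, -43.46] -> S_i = -9.26 + -8.55*i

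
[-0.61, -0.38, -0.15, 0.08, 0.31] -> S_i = -0.61 + 0.23*i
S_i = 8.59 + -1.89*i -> [8.59, 6.7, 4.81, 2.92, 1.03]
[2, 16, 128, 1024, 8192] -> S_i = 2*8^i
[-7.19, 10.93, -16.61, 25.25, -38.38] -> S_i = -7.19*(-1.52)^i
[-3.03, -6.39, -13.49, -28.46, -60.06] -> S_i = -3.03*2.11^i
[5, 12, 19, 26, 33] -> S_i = 5 + 7*i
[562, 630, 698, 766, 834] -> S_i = 562 + 68*i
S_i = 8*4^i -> [8, 32, 128, 512, 2048]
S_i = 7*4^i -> [7, 28, 112, 448, 1792]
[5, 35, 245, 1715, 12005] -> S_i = 5*7^i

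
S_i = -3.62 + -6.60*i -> [-3.62, -10.22, -16.82, -23.42, -30.02]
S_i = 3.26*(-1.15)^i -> [3.26, -3.75, 4.31, -4.96, 5.7]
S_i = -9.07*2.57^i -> [-9.07, -23.31, -59.91, -153.96, -395.68]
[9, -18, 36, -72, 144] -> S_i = 9*-2^i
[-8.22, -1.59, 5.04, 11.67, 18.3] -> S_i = -8.22 + 6.63*i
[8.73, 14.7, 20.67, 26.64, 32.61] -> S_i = 8.73 + 5.97*i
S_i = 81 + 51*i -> [81, 132, 183, 234, 285]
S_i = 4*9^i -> [4, 36, 324, 2916, 26244]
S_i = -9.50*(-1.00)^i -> [-9.5, 9.5, -9.5, 9.5, -9.5]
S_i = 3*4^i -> [3, 12, 48, 192, 768]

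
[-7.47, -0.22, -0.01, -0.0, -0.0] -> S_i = -7.47*0.03^i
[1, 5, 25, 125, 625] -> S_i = 1*5^i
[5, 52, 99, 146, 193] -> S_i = 5 + 47*i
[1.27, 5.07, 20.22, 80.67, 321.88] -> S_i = 1.27*3.99^i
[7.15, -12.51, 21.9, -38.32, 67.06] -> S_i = 7.15*(-1.75)^i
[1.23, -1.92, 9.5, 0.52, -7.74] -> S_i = Random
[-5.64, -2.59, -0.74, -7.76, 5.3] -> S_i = Random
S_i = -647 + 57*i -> [-647, -590, -533, -476, -419]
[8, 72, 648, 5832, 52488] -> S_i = 8*9^i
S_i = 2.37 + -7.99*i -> [2.37, -5.62, -13.61, -21.6, -29.59]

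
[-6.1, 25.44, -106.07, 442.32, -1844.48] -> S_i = -6.10*(-4.17)^i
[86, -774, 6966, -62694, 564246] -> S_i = 86*-9^i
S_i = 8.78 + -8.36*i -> [8.78, 0.42, -7.94, -16.3, -24.66]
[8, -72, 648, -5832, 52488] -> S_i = 8*-9^i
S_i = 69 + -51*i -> [69, 18, -33, -84, -135]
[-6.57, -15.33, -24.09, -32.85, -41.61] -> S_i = -6.57 + -8.76*i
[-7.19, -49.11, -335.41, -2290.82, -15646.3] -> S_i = -7.19*6.83^i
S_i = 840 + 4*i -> [840, 844, 848, 852, 856]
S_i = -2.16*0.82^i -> [-2.16, -1.77, -1.45, -1.19, -0.98]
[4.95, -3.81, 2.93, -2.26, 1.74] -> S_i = 4.95*(-0.77)^i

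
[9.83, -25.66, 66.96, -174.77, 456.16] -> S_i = 9.83*(-2.61)^i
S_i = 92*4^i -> [92, 368, 1472, 5888, 23552]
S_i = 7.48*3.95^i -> [7.48, 29.55, 116.71, 460.99, 1820.92]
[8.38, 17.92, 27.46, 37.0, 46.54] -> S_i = 8.38 + 9.54*i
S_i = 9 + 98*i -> [9, 107, 205, 303, 401]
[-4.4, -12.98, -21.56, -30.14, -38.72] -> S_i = -4.40 + -8.58*i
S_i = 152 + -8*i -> [152, 144, 136, 128, 120]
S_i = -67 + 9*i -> [-67, -58, -49, -40, -31]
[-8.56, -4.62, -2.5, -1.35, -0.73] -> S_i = -8.56*0.54^i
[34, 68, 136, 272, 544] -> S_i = 34*2^i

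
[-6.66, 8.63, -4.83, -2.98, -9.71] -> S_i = Random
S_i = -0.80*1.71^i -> [-0.8, -1.37, -2.34, -4.0, -6.84]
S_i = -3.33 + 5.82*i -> [-3.33, 2.49, 8.31, 14.13, 19.95]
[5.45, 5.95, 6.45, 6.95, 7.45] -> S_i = 5.45 + 0.50*i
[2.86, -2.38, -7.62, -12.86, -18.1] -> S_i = 2.86 + -5.24*i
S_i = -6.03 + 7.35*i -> [-6.03, 1.32, 8.67, 16.02, 23.37]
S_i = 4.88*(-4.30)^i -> [4.88, -20.98, 90.23, -387.99, 1668.37]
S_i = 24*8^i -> [24, 192, 1536, 12288, 98304]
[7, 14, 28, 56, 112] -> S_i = 7*2^i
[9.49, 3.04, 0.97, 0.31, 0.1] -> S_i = 9.49*0.32^i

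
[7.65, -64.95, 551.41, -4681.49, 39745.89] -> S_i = 7.65*(-8.49)^i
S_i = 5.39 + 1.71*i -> [5.39, 7.1, 8.81, 10.52, 12.23]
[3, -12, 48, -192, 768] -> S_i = 3*-4^i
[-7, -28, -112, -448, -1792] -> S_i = -7*4^i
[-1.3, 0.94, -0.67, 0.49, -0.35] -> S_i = -1.30*(-0.72)^i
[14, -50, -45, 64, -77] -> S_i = Random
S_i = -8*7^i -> [-8, -56, -392, -2744, -19208]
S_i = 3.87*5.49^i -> [3.87, 21.25, 116.64, 640.37, 3515.61]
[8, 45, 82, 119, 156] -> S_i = 8 + 37*i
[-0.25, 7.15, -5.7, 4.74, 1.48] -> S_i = Random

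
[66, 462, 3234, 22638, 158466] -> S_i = 66*7^i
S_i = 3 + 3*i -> [3, 6, 9, 12, 15]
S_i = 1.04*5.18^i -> [1.04, 5.39, 27.91, 144.55, 748.78]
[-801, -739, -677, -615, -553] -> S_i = -801 + 62*i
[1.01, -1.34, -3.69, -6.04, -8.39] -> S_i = 1.01 + -2.35*i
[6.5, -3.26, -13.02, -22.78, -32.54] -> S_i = 6.50 + -9.76*i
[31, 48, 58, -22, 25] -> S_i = Random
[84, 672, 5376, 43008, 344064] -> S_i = 84*8^i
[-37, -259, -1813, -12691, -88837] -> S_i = -37*7^i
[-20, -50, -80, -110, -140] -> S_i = -20 + -30*i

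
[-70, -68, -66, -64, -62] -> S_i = -70 + 2*i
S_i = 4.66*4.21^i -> [4.66, 19.62, 82.59, 347.72, 1463.91]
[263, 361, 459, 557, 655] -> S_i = 263 + 98*i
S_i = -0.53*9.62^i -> [-0.53, -5.1, -49.05, -471.85, -4539.17]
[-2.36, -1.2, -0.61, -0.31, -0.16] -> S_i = -2.36*0.51^i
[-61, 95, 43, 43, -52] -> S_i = Random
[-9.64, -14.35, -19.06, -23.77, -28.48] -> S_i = -9.64 + -4.71*i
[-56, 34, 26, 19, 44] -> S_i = Random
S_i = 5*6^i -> [5, 30, 180, 1080, 6480]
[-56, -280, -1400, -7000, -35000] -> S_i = -56*5^i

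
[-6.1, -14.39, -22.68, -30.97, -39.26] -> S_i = -6.10 + -8.29*i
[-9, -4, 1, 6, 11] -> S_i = -9 + 5*i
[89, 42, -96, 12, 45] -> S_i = Random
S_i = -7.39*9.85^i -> [-7.39, -72.79, -717.0, -7062.41, -69564.77]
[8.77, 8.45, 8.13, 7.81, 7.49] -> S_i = 8.77 + -0.32*i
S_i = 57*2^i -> [57, 114, 228, 456, 912]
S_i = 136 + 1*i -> [136, 137, 138, 139, 140]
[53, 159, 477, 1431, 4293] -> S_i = 53*3^i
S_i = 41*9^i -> [41, 369, 3321, 29889, 269001]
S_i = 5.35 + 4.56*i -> [5.35, 9.91, 14.47, 19.03, 23.59]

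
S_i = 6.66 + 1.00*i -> [6.66, 7.66, 8.66, 9.66, 10.66]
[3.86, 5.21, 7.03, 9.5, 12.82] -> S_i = 3.86*1.35^i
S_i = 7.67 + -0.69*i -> [7.67, 6.98, 6.29, 5.6, 4.91]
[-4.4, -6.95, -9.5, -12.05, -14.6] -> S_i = -4.40 + -2.55*i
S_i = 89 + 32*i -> [89, 121, 153, 185, 217]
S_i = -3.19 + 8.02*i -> [-3.19, 4.83, 12.85, 20.87, 28.89]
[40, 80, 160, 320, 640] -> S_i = 40*2^i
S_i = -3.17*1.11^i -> [-3.17, -3.52, -3.91, -4.34, -4.81]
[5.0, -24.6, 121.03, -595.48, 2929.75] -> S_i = 5.00*(-4.92)^i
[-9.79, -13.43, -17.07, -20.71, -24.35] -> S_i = -9.79 + -3.64*i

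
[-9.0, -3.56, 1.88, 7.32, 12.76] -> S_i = -9.00 + 5.44*i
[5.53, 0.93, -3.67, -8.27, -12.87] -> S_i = 5.53 + -4.60*i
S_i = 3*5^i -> [3, 15, 75, 375, 1875]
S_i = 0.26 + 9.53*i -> [0.26, 9.79, 19.32, 28.85, 38.38]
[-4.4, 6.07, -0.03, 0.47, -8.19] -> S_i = Random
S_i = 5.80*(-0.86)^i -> [5.8, -4.99, 4.29, -3.69, 3.17]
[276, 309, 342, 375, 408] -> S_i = 276 + 33*i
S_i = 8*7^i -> [8, 56, 392, 2744, 19208]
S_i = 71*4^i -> [71, 284, 1136, 4544, 18176]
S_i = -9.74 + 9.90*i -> [-9.74, 0.16, 10.06, 19.96, 29.86]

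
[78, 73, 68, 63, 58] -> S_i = 78 + -5*i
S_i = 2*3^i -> [2, 6, 18, 54, 162]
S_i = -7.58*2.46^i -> [-7.58, -18.65, -45.87, -112.84, -277.59]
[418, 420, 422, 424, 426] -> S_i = 418 + 2*i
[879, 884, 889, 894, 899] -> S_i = 879 + 5*i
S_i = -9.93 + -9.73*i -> [-9.93, -19.66, -29.39, -39.12, -48.85]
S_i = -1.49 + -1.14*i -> [-1.49, -2.63, -3.77, -4.91, -6.05]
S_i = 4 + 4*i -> [4, 8, 12, 16, 20]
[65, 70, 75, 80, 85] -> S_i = 65 + 5*i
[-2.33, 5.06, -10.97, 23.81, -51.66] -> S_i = -2.33*(-2.17)^i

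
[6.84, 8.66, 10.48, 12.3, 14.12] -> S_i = 6.84 + 1.82*i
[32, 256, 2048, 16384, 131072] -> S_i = 32*8^i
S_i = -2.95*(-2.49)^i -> [-2.95, 7.35, -18.29, 45.54, -113.4]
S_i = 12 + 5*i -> [12, 17, 22, 27, 32]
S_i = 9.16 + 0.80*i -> [9.16, 9.96, 10.76, 11.56, 12.36]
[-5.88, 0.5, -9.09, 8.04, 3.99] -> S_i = Random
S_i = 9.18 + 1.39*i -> [9.18, 10.57, 11.96, 13.35, 14.74]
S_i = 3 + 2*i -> [3, 5, 7, 9, 11]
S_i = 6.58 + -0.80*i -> [6.58, 5.78, 4.98, 4.18, 3.38]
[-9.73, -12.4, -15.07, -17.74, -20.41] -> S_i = -9.73 + -2.67*i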